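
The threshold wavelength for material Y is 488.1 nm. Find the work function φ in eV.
2.54 eV

At the threshold wavelength, photon energy equals work function:
φ = hc/λ₀

Calculating:
φ = (6.626×10⁻³⁴ J·s)(3×10⁸ m/s) / (488.1×10⁻⁹ m)
φ = 2.54 eV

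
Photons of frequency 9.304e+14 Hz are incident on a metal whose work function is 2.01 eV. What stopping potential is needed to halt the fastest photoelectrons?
1.8378 V

The stopping potential V_s satisfies: eV_s = KE_max

First, find KE_max using Einstein's equation:
E_photon = hf = (6.626×10⁻³⁴ J·s)(9.304e+14 Hz) = 3.8478 eV
KE_max = E_photon - φ = 3.8478 - 2.01 = 1.8378 eV

Since eV_s = KE_max:
V_s = KE_max/e = 1.8378 V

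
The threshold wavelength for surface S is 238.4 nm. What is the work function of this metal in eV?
5.20 eV

At the threshold wavelength, photon energy equals work function:
φ = hc/λ₀

Calculating:
φ = (6.626×10⁻³⁴ J·s)(3×10⁸ m/s) / (238.4×10⁻⁹ m)
φ = 5.20 eV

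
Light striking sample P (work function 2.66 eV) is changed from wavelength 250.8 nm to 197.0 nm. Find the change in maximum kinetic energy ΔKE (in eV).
1.3501 eV

Using Einstein's equation: KE_max = hc/λ - φ

For λ₁ = 250.8 nm:
KE₁ = hc/λ₁ - φ = 4.9435 - 2.66 = 2.2835 eV

For λ₂ = 197.0 nm:
KE₂ = hc/λ₂ - φ = 6.2936 - 2.66 = 3.6336 eV

Change in KE:
ΔKE = KE₂ - KE₁ = 3.6336 - 2.2835 = 1.3501 eV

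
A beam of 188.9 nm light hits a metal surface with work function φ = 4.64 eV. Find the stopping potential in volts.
1.9235 V

The stopping potential V_s satisfies: eV_s = KE_max

First, find KE_max using Einstein's equation:
E_photon = hc/λ = 6.5635 eV
KE_max = E_photon - φ = 6.5635 - 4.64 = 1.9235 eV

Since eV_s = KE_max:
V_s = KE_max/e = 1.9235 V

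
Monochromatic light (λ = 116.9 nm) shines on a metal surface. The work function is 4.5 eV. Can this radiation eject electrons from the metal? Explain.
Yes

For photoemission, the photon energy must exceed the work function.

Photon energy: E = hc/λ = 10.6060 eV
Work function: φ = 4.5 eV

Since E_photon (10.6060 eV) > φ (4.5 eV), photoemission WILL occur.
The threshold wavelength is λ₀ = hc/φ = 275.5 nm.
Since 116.9 nm < 275.5 nm, the light has sufficient energy.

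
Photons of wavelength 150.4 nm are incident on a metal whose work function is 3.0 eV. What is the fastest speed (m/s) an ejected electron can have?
1.3581e+06 m/s

First, find the maximum kinetic energy:
E_photon = hc/λ = 8.2436 eV
KE_max = E_photon - φ = 8.2436 - 3.0 = 5.2436 eV

Convert to Joules: KE_max = 5.2436 × 1.602×10⁻¹⁹ J = 8.4012e-19 J

Then use KE = ½mv² to find velocity:
v = √(2·KE/m) = √(2 × 8.4012e-19 J / 9.109e-31 kg)
v = 1.3581e+06 m/s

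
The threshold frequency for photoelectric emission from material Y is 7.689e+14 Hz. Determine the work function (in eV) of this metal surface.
3.18 eV

At the threshold frequency, photon energy equals work function:
φ = hf₀

Calculating:
φ = (6.626×10⁻³⁴ J·s)(7.689e+14 Hz)
φ = 3.18 eV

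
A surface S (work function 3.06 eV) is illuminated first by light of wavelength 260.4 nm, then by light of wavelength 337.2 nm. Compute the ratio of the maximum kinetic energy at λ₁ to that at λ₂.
2.7579

Using Einstein's equation: KE_max = hc/λ - φ

For λ₁ = 260.4 nm:
E₁ = hc/λ₁ = 4.7613 eV
KE₁ = E₁ - φ = 4.7613 - 3.06 = 1.7013 eV

For λ₂ = 337.2 nm:
E₂ = hc/λ₂ = 3.6769 eV
KE₂ = E₂ - φ = 3.6769 - 3.06 = 0.6169 eV

Ratio: KE₁/KE₂ = 1.7013/0.6169 = 2.7579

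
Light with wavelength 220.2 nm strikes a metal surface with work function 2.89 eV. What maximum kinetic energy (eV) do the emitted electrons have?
2.7405 eV

Using Einstein's photoelectric equation: KE_max = hf - φ = hc/λ - φ

First, calculate the photon energy:
E_photon = hc/λ = (6.626×10⁻³⁴ J·s)(3×10⁸ m/s) / (220.2×10⁻⁹ m)
E_photon = 5.6305 eV

Then, the maximum kinetic energy:
KE_max = E_photon - φ = 5.6305 eV - 2.89 eV = 2.7405 eV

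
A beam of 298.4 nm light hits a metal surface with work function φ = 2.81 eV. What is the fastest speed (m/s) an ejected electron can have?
6.8783e+05 m/s

First, find the maximum kinetic energy:
E_photon = hc/λ = 4.1550 eV
KE_max = E_photon - φ = 4.1550 - 2.81 = 1.3450 eV

Convert to Joules: KE_max = 1.3450 × 1.602×10⁻¹⁹ J = 2.1549e-19 J

Then use KE = ½mv² to find velocity:
v = √(2·KE/m) = √(2 × 2.1549e-19 J / 9.109e-31 kg)
v = 6.8783e+05 m/s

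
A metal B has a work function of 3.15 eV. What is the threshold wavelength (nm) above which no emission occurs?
393.60 nm

The threshold wavelength is when the photon energy equals the work function:
hc/λ₀ = φ

Solving for λ₀:
λ₀ = hc/φ = (6.626×10⁻³⁴ J·s)(3×10⁸ m/s) / (3.15 eV × 1.602×10⁻¹⁹ J/eV)
λ₀ = 393.60 nm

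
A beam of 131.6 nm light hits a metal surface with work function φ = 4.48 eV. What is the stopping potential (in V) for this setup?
4.9413 V

The stopping potential V_s satisfies: eV_s = KE_max

First, find KE_max using Einstein's equation:
E_photon = hc/λ = 9.4213 eV
KE_max = E_photon - φ = 9.4213 - 4.48 = 4.9413 eV

Since eV_s = KE_max:
V_s = KE_max/e = 4.9413 V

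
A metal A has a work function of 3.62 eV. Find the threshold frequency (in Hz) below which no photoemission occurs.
8.7531e+14 Hz

The threshold frequency is when the photon energy equals the work function:
hf₀ = φ

Solving for f₀:
f₀ = φ/h = (3.62 eV × 1.602×10⁻¹⁹ J/eV) / (6.626×10⁻³⁴ J·s)
f₀ = 8.7531e+14 Hz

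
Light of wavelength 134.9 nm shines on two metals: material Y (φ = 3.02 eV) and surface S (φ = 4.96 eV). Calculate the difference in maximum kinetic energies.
1.9400 eV

Using KE_max = hc/λ - φ for each metal:

Photon energy: E = hc/λ = 9.1908 eV

For material Y (φ₁ = 3.02 eV):
KE₁ = E - φ₁ = 9.1908 - 3.02 = 6.1708 eV

For surface S (φ₂ = 4.96 eV):
KE₂ = E - φ₂ = 9.1908 - 4.96 = 4.2308 eV

Difference:
ΔKE = KE₁ - KE₂ = 6.1708 - 4.2308 = 1.9400 eV

Note: The difference equals the difference in work functions: 4.96 - 3.02 = 1.94 eV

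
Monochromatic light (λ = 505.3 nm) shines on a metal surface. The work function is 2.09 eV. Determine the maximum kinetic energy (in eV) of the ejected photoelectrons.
0.3637 eV

Using Einstein's photoelectric equation: KE_max = hf - φ = hc/λ - φ

First, calculate the photon energy:
E_photon = hc/λ = (6.626×10⁻³⁴ J·s)(3×10⁸ m/s) / (505.3×10⁻⁹ m)
E_photon = 2.4537 eV

Then, the maximum kinetic energy:
KE_max = E_photon - φ = 2.4537 eV - 2.09 eV = 0.3637 eV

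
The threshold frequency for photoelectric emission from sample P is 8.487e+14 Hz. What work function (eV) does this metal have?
3.51 eV

At the threshold frequency, photon energy equals work function:
φ = hf₀

Calculating:
φ = (6.626×10⁻³⁴ J·s)(8.487e+14 Hz)
φ = 3.51 eV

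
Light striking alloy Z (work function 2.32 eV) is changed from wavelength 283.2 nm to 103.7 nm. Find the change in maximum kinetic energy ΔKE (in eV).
7.5781 eV

Using Einstein's equation: KE_max = hc/λ - φ

For λ₁ = 283.2 nm:
KE₁ = hc/λ₁ - φ = 4.3780 - 2.32 = 2.0580 eV

For λ₂ = 103.7 nm:
KE₂ = hc/λ₂ - φ = 11.9560 - 2.32 = 9.6360 eV

Change in KE:
ΔKE = KE₂ - KE₁ = 9.6360 - 2.0580 = 7.5781 eV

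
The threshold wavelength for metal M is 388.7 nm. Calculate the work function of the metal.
3.19 eV

At the threshold wavelength, photon energy equals work function:
φ = hc/λ₀

Calculating:
φ = (6.626×10⁻³⁴ J·s)(3×10⁸ m/s) / (388.7×10⁻⁹ m)
φ = 3.19 eV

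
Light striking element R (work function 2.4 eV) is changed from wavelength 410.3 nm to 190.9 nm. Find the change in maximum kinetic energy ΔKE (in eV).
3.4729 eV

Using Einstein's equation: KE_max = hc/λ - φ

For λ₁ = 410.3 nm:
KE₁ = hc/λ₁ - φ = 3.0218 - 2.4 = 0.6218 eV

For λ₂ = 190.9 nm:
KE₂ = hc/λ₂ - φ = 6.4947 - 2.4 = 4.0947 eV

Change in KE:
ΔKE = KE₂ - KE₁ = 4.0947 - 0.6218 = 3.4729 eV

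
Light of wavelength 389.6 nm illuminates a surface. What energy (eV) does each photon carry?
3.1823 eV

Using E = hf = hc/λ:

E = hc/λ = (6.626×10⁻³⁴ J·s)(3×10⁸ m/s) / (389.6×10⁻⁹ m)
E = 3.1823 eV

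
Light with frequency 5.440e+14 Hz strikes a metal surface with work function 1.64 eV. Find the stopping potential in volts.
0.6098 V

The stopping potential V_s satisfies: eV_s = KE_max

First, find KE_max using Einstein's equation:
E_photon = hf = (6.626×10⁻³⁴ J·s)(5.440e+14 Hz) = 2.2498 eV
KE_max = E_photon - φ = 2.2498 - 1.64 = 0.6098 eV

Since eV_s = KE_max:
V_s = KE_max/e = 0.6098 V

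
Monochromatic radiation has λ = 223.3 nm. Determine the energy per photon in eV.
5.5524 eV

Using E = hf = hc/λ:

E = hc/λ = (6.626×10⁻³⁴ J·s)(3×10⁸ m/s) / (223.3×10⁻⁹ m)
E = 5.5524 eV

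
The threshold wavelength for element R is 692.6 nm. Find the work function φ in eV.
1.79 eV

At the threshold wavelength, photon energy equals work function:
φ = hc/λ₀

Calculating:
φ = (6.626×10⁻³⁴ J·s)(3×10⁸ m/s) / (692.6×10⁻⁹ m)
φ = 1.79 eV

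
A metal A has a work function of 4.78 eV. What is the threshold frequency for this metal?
1.1558e+15 Hz

The threshold frequency is when the photon energy equals the work function:
hf₀ = φ

Solving for f₀:
f₀ = φ/h = (4.78 eV × 1.602×10⁻¹⁹ J/eV) / (6.626×10⁻³⁴ J·s)
f₀ = 1.1558e+15 Hz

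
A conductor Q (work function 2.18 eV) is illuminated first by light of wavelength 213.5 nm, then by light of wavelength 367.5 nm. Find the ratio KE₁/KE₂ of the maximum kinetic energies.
3.0386

Using Einstein's equation: KE_max = hc/λ - φ

For λ₁ = 213.5 nm:
E₁ = hc/λ₁ = 5.8072 eV
KE₁ = E₁ - φ = 5.8072 - 2.18 = 3.6272 eV

For λ₂ = 367.5 nm:
E₂ = hc/λ₂ = 3.3737 eV
KE₂ = E₂ - φ = 3.3737 - 2.18 = 1.1937 eV

Ratio: KE₁/KE₂ = 3.6272/1.1937 = 3.0386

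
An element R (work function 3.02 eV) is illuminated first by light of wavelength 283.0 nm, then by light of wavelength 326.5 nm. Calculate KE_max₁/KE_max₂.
1.7509

Using Einstein's equation: KE_max = hc/λ - φ

For λ₁ = 283.0 nm:
E₁ = hc/λ₁ = 4.3811 eV
KE₁ = E₁ - φ = 4.3811 - 3.02 = 1.3611 eV

For λ₂ = 326.5 nm:
E₂ = hc/λ₂ = 3.7974 eV
KE₂ = E₂ - φ = 3.7974 - 3.02 = 0.7774 eV

Ratio: KE₁/KE₂ = 1.3611/0.7774 = 1.7509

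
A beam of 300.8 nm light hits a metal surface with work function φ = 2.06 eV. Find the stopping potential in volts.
2.0618 V

The stopping potential V_s satisfies: eV_s = KE_max

First, find KE_max using Einstein's equation:
E_photon = hc/λ = 4.1218 eV
KE_max = E_photon - φ = 4.1218 - 2.06 = 2.0618 eV

Since eV_s = KE_max:
V_s = KE_max/e = 2.0618 V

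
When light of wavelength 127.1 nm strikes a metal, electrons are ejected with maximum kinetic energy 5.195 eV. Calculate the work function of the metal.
4.56 eV

From Einstein's photoelectric equation: KE_max = hf - φ = hc/λ - φ

Rearranging for φ:
φ = hc/λ - KE_max

Calculate photon energy:
E_photon = hc/λ = 9.7549 eV

Therefore:
φ = 9.7549 - 5.195 = 4.56 eV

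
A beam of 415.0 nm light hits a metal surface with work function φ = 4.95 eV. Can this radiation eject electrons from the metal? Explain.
No

For photoemission, the photon energy must exceed the work function.

Photon energy: E = hc/λ = 2.9876 eV
Work function: φ = 4.95 eV

Since E_photon (2.9876 eV) < φ (4.95 eV), photoemission will NOT occur.
The threshold wavelength is λ₀ = hc/φ = 250.5 nm.
Since 415.0 nm > 250.5 nm, the photons lack sufficient energy.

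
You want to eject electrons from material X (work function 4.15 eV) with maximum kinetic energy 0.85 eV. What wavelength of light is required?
247.97 nm

From Einstein's equation: KE_max = hc/λ - φ

Rearranging for λ:
hc/λ = KE_max + φ
λ = hc/(KE_max + φ)

Required photon energy:
E_photon = KE_max + φ = 0.85 + 4.15 = 5.00 eV

Required wavelength:
λ = hc/E_photon = (6.626×10⁻³⁴)(3×10⁸) / (5.00 × 1.602×10⁻¹⁹)
λ = 247.97 nm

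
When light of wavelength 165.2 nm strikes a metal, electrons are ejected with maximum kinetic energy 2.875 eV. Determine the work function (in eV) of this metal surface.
4.63 eV

From Einstein's photoelectric equation: KE_max = hf - φ = hc/λ - φ

Rearranging for φ:
φ = hc/λ - KE_max

Calculate photon energy:
E_photon = hc/λ = 7.5051 eV

Therefore:
φ = 7.5051 - 2.875 = 4.63 eV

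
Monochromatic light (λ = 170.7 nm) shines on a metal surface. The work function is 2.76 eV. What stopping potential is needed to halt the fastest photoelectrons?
4.5033 V

The stopping potential V_s satisfies: eV_s = KE_max

First, find KE_max using Einstein's equation:
E_photon = hc/λ = 7.2633 eV
KE_max = E_photon - φ = 7.2633 - 2.76 = 4.5033 eV

Since eV_s = KE_max:
V_s = KE_max/e = 4.5033 V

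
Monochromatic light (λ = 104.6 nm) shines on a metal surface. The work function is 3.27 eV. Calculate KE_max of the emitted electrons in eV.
8.5832 eV

Using Einstein's photoelectric equation: KE_max = hf - φ = hc/λ - φ

First, calculate the photon energy:
E_photon = hc/λ = (6.626×10⁻³⁴ J·s)(3×10⁸ m/s) / (104.6×10⁻⁹ m)
E_photon = 11.8532 eV

Then, the maximum kinetic energy:
KE_max = E_photon - φ = 11.8532 eV - 3.27 eV = 8.5832 eV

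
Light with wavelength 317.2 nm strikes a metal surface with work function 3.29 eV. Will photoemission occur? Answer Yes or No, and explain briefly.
Yes

For photoemission, the photon energy must exceed the work function.

Photon energy: E = hc/λ = 3.9087 eV
Work function: φ = 3.29 eV

Since E_photon (3.9087 eV) > φ (3.29 eV), photoemission WILL occur.
The threshold wavelength is λ₀ = hc/φ = 376.9 nm.
Since 317.2 nm < 376.9 nm, the light has sufficient energy.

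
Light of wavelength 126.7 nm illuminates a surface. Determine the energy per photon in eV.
9.7857 eV

Using E = hf = hc/λ:

E = hc/λ = (6.626×10⁻³⁴ J·s)(3×10⁸ m/s) / (126.7×10⁻⁹ m)
E = 9.7857 eV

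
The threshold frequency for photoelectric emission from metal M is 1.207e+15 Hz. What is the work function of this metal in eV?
4.99 eV

At the threshold frequency, photon energy equals work function:
φ = hf₀

Calculating:
φ = (6.626×10⁻³⁴ J·s)(1.207e+15 Hz)
φ = 4.99 eV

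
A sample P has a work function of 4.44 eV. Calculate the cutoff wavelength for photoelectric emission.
279.24 nm

The threshold wavelength is when the photon energy equals the work function:
hc/λ₀ = φ

Solving for λ₀:
λ₀ = hc/φ = (6.626×10⁻³⁴ J·s)(3×10⁸ m/s) / (4.44 eV × 1.602×10⁻¹⁹ J/eV)
λ₀ = 279.24 nm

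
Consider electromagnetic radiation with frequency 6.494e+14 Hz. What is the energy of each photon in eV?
2.6857 eV

Using E = hf:

E = hf = (6.626×10⁻³⁴ J·s)(6.494e+14 Hz)
E = 2.6857 eV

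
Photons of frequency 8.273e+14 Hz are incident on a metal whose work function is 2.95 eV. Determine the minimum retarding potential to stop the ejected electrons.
0.4714 V

The stopping potential V_s satisfies: eV_s = KE_max

First, find KE_max using Einstein's equation:
E_photon = hf = (6.626×10⁻³⁴ J·s)(8.273e+14 Hz) = 3.4214 eV
KE_max = E_photon - φ = 3.4214 - 2.95 = 0.4714 eV

Since eV_s = KE_max:
V_s = KE_max/e = 0.4714 V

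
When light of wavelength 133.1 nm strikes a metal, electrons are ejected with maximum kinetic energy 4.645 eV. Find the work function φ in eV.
4.67 eV

From Einstein's photoelectric equation: KE_max = hf - φ = hc/λ - φ

Rearranging for φ:
φ = hc/λ - KE_max

Calculate photon energy:
E_photon = hc/λ = 9.3151 eV

Therefore:
φ = 9.3151 - 4.645 = 4.67 eV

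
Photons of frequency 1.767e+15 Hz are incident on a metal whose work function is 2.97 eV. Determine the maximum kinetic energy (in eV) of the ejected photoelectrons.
4.3377 eV

Using Einstein's photoelectric equation: KE_max = hf - φ

First, calculate the photon energy:
E_photon = hf = (6.626×10⁻³⁴ J·s)(1.767e+15 Hz)
E_photon = 7.3077 eV

Then, the maximum kinetic energy:
KE_max = E_photon - φ = 7.3077 eV - 2.97 eV = 4.3377 eV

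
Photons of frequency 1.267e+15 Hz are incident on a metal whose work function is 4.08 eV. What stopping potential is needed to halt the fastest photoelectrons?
1.1599 V

The stopping potential V_s satisfies: eV_s = KE_max

First, find KE_max using Einstein's equation:
E_photon = hf = (6.626×10⁻³⁴ J·s)(1.267e+15 Hz) = 5.2399 eV
KE_max = E_photon - φ = 5.2399 - 4.08 = 1.1599 eV

Since eV_s = KE_max:
V_s = KE_max/e = 1.1599 V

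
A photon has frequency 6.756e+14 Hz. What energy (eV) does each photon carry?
2.7941 eV

Using E = hf:

E = hf = (6.626×10⁻³⁴ J·s)(6.756e+14 Hz)
E = 2.7941 eV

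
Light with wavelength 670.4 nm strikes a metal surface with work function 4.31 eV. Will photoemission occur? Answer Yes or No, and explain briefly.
No

For photoemission, the photon energy must exceed the work function.

Photon energy: E = hc/λ = 1.8494 eV
Work function: φ = 4.31 eV

Since E_photon (1.8494 eV) < φ (4.31 eV), photoemission will NOT occur.
The threshold wavelength is λ₀ = hc/φ = 287.7 nm.
Since 670.4 nm > 287.7 nm, the photons lack sufficient energy.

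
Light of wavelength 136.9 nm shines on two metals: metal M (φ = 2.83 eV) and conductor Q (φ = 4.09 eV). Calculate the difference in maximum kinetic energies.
1.2600 eV

Using KE_max = hc/λ - φ for each metal:

Photon energy: E = hc/λ = 9.0566 eV

For metal M (φ₁ = 2.83 eV):
KE₁ = E - φ₁ = 9.0566 - 2.83 = 6.2266 eV

For conductor Q (φ₂ = 4.09 eV):
KE₂ = E - φ₂ = 9.0566 - 4.09 = 4.9666 eV

Difference:
ΔKE = KE₁ - KE₂ = 6.2266 - 4.9666 = 1.2600 eV

Note: The difference equals the difference in work functions: 4.09 - 2.83 = 1.26 eV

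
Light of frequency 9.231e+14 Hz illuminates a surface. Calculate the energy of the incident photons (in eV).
3.8176 eV

Using E = hf:

E = hf = (6.626×10⁻³⁴ J·s)(9.231e+14 Hz)
E = 3.8176 eV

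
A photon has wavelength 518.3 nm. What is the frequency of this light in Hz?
5.7841e+14 Hz

Using the wave equation: c = fλ

Solving for frequency:
f = c/λ = (3×10⁸ m/s) / (518.3×10⁻⁹ m)
f = 5.7841e+14 Hz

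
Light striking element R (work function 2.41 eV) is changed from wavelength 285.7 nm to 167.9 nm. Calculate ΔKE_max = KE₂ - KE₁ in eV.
3.0447 eV

Using Einstein's equation: KE_max = hc/λ - φ

For λ₁ = 285.7 nm:
KE₁ = hc/λ₁ - φ = 4.3397 - 2.41 = 1.9297 eV

For λ₂ = 167.9 nm:
KE₂ = hc/λ₂ - φ = 7.3844 - 2.41 = 4.9744 eV

Change in KE:
ΔKE = KE₂ - KE₁ = 4.9744 - 1.9297 = 3.0447 eV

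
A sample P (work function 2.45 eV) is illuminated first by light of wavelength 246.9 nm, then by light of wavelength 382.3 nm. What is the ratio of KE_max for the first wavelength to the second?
3.2425

Using Einstein's equation: KE_max = hc/λ - φ

For λ₁ = 246.9 nm:
E₁ = hc/λ₁ = 5.0216 eV
KE₁ = E₁ - φ = 5.0216 - 2.45 = 2.5716 eV

For λ₂ = 382.3 nm:
E₂ = hc/λ₂ = 3.2431 eV
KE₂ = E₂ - φ = 3.2431 - 2.45 = 0.7931 eV

Ratio: KE₁/KE₂ = 2.5716/0.7931 = 3.2425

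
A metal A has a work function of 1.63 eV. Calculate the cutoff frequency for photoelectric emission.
3.9413e+14 Hz

The threshold frequency is when the photon energy equals the work function:
hf₀ = φ

Solving for f₀:
f₀ = φ/h = (1.63 eV × 1.602×10⁻¹⁹ J/eV) / (6.626×10⁻³⁴ J·s)
f₀ = 3.9413e+14 Hz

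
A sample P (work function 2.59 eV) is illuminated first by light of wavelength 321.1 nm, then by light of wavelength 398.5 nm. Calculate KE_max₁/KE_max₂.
2.4387

Using Einstein's equation: KE_max = hc/λ - φ

For λ₁ = 321.1 nm:
E₁ = hc/λ₁ = 3.8612 eV
KE₁ = E₁ - φ = 3.8612 - 2.59 = 1.2712 eV

For λ₂ = 398.5 nm:
E₂ = hc/λ₂ = 3.1113 eV
KE₂ = E₂ - φ = 3.1113 - 2.59 = 0.5213 eV

Ratio: KE₁/KE₂ = 1.2712/0.5213 = 2.4387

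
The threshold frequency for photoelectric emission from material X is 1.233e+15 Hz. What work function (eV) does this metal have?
5.10 eV

At the threshold frequency, photon energy equals work function:
φ = hf₀

Calculating:
φ = (6.626×10⁻³⁴ J·s)(1.233e+15 Hz)
φ = 5.10 eV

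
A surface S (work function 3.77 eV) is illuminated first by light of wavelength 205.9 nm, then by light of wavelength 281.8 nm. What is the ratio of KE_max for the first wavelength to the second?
3.5755

Using Einstein's equation: KE_max = hc/λ - φ

For λ₁ = 205.9 nm:
E₁ = hc/λ₁ = 6.0216 eV
KE₁ = E₁ - φ = 6.0216 - 3.77 = 2.2516 eV

For λ₂ = 281.8 nm:
E₂ = hc/λ₂ = 4.3997 eV
KE₂ = E₂ - φ = 4.3997 - 3.77 = 0.6297 eV

Ratio: KE₁/KE₂ = 2.2516/0.6297 = 3.5755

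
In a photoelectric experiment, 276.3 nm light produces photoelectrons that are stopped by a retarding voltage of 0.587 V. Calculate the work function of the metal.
3.90 eV

The stopping potential gives the maximum kinetic energy: KE_max = eV_s = 0.587 eV

From Einstein's photoelectric equation: KE_max = hc/λ - φ
Rearranging: φ = hc/λ - KE_max

Calculate photon energy:
E_photon = hc/λ = (6.626×10⁻³⁴ J·s)(3×10⁸ m/s) / (276.3×10⁻⁹ m) = 4.4873 eV

Therefore:
φ = 4.4873 - 0.587 = 3.90 eV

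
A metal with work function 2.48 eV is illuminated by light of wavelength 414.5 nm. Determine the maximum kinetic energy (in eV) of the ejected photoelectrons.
0.5112 eV

Using Einstein's photoelectric equation: KE_max = hf - φ = hc/λ - φ

First, calculate the photon energy:
E_photon = hc/λ = (6.626×10⁻³⁴ J·s)(3×10⁸ m/s) / (414.5×10⁻⁹ m)
E_photon = 2.9912 eV

Then, the maximum kinetic energy:
KE_max = E_photon - φ = 2.9912 eV - 2.48 eV = 0.5112 eV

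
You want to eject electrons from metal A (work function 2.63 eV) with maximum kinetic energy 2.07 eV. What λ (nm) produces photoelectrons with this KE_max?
263.80 nm

From Einstein's equation: KE_max = hc/λ - φ

Rearranging for λ:
hc/λ = KE_max + φ
λ = hc/(KE_max + φ)

Required photon energy:
E_photon = KE_max + φ = 2.07 + 2.63 = 4.70 eV

Required wavelength:
λ = hc/E_photon = (6.626×10⁻³⁴)(3×10⁸) / (4.70 × 1.602×10⁻¹⁹)
λ = 263.80 nm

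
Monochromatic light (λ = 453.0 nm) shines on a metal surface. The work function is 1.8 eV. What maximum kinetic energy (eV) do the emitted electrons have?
0.9370 eV

Using Einstein's photoelectric equation: KE_max = hf - φ = hc/λ - φ

First, calculate the photon energy:
E_photon = hc/λ = (6.626×10⁻³⁴ J·s)(3×10⁸ m/s) / (453.0×10⁻⁹ m)
E_photon = 2.7370 eV

Then, the maximum kinetic energy:
KE_max = E_photon - φ = 2.7370 eV - 1.8 eV = 0.9370 eV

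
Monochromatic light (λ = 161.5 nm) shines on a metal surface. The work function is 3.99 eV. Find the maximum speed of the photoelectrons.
1.1388e+06 m/s

First, find the maximum kinetic energy:
E_photon = hc/λ = 7.6770 eV
KE_max = E_photon - φ = 7.6770 - 3.99 = 3.6870 eV

Convert to Joules: KE_max = 3.6870 × 1.602×10⁻¹⁹ J = 5.9073e-19 J

Then use KE = ½mv² to find velocity:
v = √(2·KE/m) = √(2 × 5.9073e-19 J / 9.109e-31 kg)
v = 1.1388e+06 m/s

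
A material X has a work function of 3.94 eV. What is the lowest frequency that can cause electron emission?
9.5269e+14 Hz

The threshold frequency is when the photon energy equals the work function:
hf₀ = φ

Solving for f₀:
f₀ = φ/h = (3.94 eV × 1.602×10⁻¹⁹ J/eV) / (6.626×10⁻³⁴ J·s)
f₀ = 9.5269e+14 Hz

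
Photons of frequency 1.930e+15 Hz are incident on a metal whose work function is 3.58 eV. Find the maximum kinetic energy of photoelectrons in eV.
4.4018 eV

Using Einstein's photoelectric equation: KE_max = hf - φ

First, calculate the photon energy:
E_photon = hf = (6.626×10⁻³⁴ J·s)(1.930e+15 Hz)
E_photon = 7.9818 eV

Then, the maximum kinetic energy:
KE_max = E_photon - φ = 7.9818 eV - 3.58 eV = 4.4018 eV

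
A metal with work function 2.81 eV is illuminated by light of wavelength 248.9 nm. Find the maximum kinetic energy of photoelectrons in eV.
2.1713 eV

Using Einstein's photoelectric equation: KE_max = hf - φ = hc/λ - φ

First, calculate the photon energy:
E_photon = hc/λ = (6.626×10⁻³⁴ J·s)(3×10⁸ m/s) / (248.9×10⁻⁹ m)
E_photon = 4.9813 eV

Then, the maximum kinetic energy:
KE_max = E_photon - φ = 4.9813 eV - 2.81 eV = 2.1713 eV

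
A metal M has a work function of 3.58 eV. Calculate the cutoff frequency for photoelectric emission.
8.6564e+14 Hz

The threshold frequency is when the photon energy equals the work function:
hf₀ = φ

Solving for f₀:
f₀ = φ/h = (3.58 eV × 1.602×10⁻¹⁹ J/eV) / (6.626×10⁻³⁴ J·s)
f₀ = 8.6564e+14 Hz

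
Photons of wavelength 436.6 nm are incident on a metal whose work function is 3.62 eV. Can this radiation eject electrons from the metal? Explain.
No

For photoemission, the photon energy must exceed the work function.

Photon energy: E = hc/λ = 2.8398 eV
Work function: φ = 3.62 eV

Since E_photon (2.8398 eV) < φ (3.62 eV), photoemission will NOT occur.
The threshold wavelength is λ₀ = hc/φ = 342.5 nm.
Since 436.6 nm > 342.5 nm, the photons lack sufficient energy.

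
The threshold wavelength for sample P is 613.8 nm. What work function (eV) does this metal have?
2.02 eV

At the threshold wavelength, photon energy equals work function:
φ = hc/λ₀

Calculating:
φ = (6.626×10⁻³⁴ J·s)(3×10⁸ m/s) / (613.8×10⁻⁹ m)
φ = 2.02 eV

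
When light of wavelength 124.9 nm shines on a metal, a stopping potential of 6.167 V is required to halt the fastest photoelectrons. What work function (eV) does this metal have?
3.76 eV

The stopping potential gives the maximum kinetic energy: KE_max = eV_s = 6.167 eV

From Einstein's photoelectric equation: KE_max = hc/λ - φ
Rearranging: φ = hc/λ - KE_max

Calculate photon energy:
E_photon = hc/λ = (6.626×10⁻³⁴ J·s)(3×10⁸ m/s) / (124.9×10⁻⁹ m) = 9.9267 eV

Therefore:
φ = 9.9267 - 6.167 = 3.76 eV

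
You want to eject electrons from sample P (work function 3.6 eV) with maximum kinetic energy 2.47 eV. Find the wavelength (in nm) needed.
204.26 nm

From Einstein's equation: KE_max = hc/λ - φ

Rearranging for λ:
hc/λ = KE_max + φ
λ = hc/(KE_max + φ)

Required photon energy:
E_photon = KE_max + φ = 2.47 + 3.6 = 6.07 eV

Required wavelength:
λ = hc/E_photon = (6.626×10⁻³⁴)(3×10⁸) / (6.07 × 1.602×10⁻¹⁹)
λ = 204.26 nm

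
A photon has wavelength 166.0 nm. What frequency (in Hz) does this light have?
1.8060e+15 Hz

Using the wave equation: c = fλ

Solving for frequency:
f = c/λ = (3×10⁸ m/s) / (166.0×10⁻⁹ m)
f = 1.8060e+15 Hz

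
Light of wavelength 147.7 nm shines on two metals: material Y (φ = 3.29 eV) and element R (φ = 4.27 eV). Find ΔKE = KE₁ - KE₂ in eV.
0.9800 eV

Using KE_max = hc/λ - φ for each metal:

Photon energy: E = hc/λ = 8.3943 eV

For material Y (φ₁ = 3.29 eV):
KE₁ = E - φ₁ = 8.3943 - 3.29 = 5.1043 eV

For element R (φ₂ = 4.27 eV):
KE₂ = E - φ₂ = 8.3943 - 4.27 = 4.1243 eV

Difference:
ΔKE = KE₁ - KE₂ = 5.1043 - 4.1243 = 0.9800 eV

Note: The difference equals the difference in work functions: 4.27 - 3.29 = 0.98 eV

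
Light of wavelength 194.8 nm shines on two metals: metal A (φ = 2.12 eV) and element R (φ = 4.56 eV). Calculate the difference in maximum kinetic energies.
2.4400 eV

Using KE_max = hc/λ - φ for each metal:

Photon energy: E = hc/λ = 6.3647 eV

For metal A (φ₁ = 2.12 eV):
KE₁ = E - φ₁ = 6.3647 - 2.12 = 4.2447 eV

For element R (φ₂ = 4.56 eV):
KE₂ = E - φ₂ = 6.3647 - 4.56 = 1.8047 eV

Difference:
ΔKE = KE₁ - KE₂ = 4.2447 - 1.8047 = 2.4400 eV

Note: The difference equals the difference in work functions: 4.56 - 2.12 = 2.44 eV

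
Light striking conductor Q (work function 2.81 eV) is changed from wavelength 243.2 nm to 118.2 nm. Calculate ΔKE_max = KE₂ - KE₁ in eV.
5.3913 eV

Using Einstein's equation: KE_max = hc/λ - φ

For λ₁ = 243.2 nm:
KE₁ = hc/λ₁ - φ = 5.0980 - 2.81 = 2.2880 eV

For λ₂ = 118.2 nm:
KE₂ = hc/λ₂ - φ = 10.4894 - 2.81 = 7.6794 eV

Change in KE:
ΔKE = KE₂ - KE₁ = 7.6794 - 2.2880 = 5.3913 eV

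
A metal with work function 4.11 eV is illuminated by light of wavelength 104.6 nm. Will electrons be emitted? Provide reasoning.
Yes

For photoemission, the photon energy must exceed the work function.

Photon energy: E = hc/λ = 11.8532 eV
Work function: φ = 4.11 eV

Since E_photon (11.8532 eV) > φ (4.11 eV), photoemission WILL occur.
The threshold wavelength is λ₀ = hc/φ = 301.7 nm.
Since 104.6 nm < 301.7 nm, the light has sufficient energy.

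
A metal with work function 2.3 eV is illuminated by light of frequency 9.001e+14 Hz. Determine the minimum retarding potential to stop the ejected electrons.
1.4225 V

The stopping potential V_s satisfies: eV_s = KE_max

First, find KE_max using Einstein's equation:
E_photon = hf = (6.626×10⁻³⁴ J·s)(9.001e+14 Hz) = 3.7225 eV
KE_max = E_photon - φ = 3.7225 - 2.3 = 1.4225 eV

Since eV_s = KE_max:
V_s = KE_max/e = 1.4225 V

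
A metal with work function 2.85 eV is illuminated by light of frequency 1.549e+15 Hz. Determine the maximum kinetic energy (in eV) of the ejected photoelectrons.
3.5561 eV

Using Einstein's photoelectric equation: KE_max = hf - φ

First, calculate the photon energy:
E_photon = hf = (6.626×10⁻³⁴ J·s)(1.549e+15 Hz)
E_photon = 6.4061 eV

Then, the maximum kinetic energy:
KE_max = E_photon - φ = 6.4061 eV - 2.85 eV = 3.5561 eV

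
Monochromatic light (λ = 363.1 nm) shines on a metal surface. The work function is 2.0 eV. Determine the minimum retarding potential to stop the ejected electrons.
1.4146 V

The stopping potential V_s satisfies: eV_s = KE_max

First, find KE_max using Einstein's equation:
E_photon = hc/λ = 3.4146 eV
KE_max = E_photon - φ = 3.4146 - 2.0 = 1.4146 eV

Since eV_s = KE_max:
V_s = KE_max/e = 1.4146 V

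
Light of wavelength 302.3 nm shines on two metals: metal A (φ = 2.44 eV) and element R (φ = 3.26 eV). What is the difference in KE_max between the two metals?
0.8200 eV

Using KE_max = hc/λ - φ for each metal:

Photon energy: E = hc/λ = 4.1014 eV

For metal A (φ₁ = 2.44 eV):
KE₁ = E - φ₁ = 4.1014 - 2.44 = 1.6614 eV

For element R (φ₂ = 3.26 eV):
KE₂ = E - φ₂ = 4.1014 - 3.26 = 0.8414 eV

Difference:
ΔKE = KE₁ - KE₂ = 1.6614 - 0.8414 = 0.8200 eV

Note: The difference equals the difference in work functions: 3.26 - 2.44 = 0.82 eV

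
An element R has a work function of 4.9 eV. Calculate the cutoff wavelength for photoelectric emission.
253.03 nm

The threshold wavelength is when the photon energy equals the work function:
hc/λ₀ = φ

Solving for λ₀:
λ₀ = hc/φ = (6.626×10⁻³⁴ J·s)(3×10⁸ m/s) / (4.9 eV × 1.602×10⁻¹⁹ J/eV)
λ₀ = 253.03 nm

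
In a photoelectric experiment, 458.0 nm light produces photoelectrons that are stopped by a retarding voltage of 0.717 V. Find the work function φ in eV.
1.99 eV

The stopping potential gives the maximum kinetic energy: KE_max = eV_s = 0.717 eV

From Einstein's photoelectric equation: KE_max = hc/λ - φ
Rearranging: φ = hc/λ - KE_max

Calculate photon energy:
E_photon = hc/λ = (6.626×10⁻³⁴ J·s)(3×10⁸ m/s) / (458.0×10⁻⁹ m) = 2.7071 eV

Therefore:
φ = 2.7071 - 0.717 = 1.99 eV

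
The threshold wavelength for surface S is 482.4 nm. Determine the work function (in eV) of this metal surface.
2.57 eV

At the threshold wavelength, photon energy equals work function:
φ = hc/λ₀

Calculating:
φ = (6.626×10⁻³⁴ J·s)(3×10⁸ m/s) / (482.4×10⁻⁹ m)
φ = 2.57 eV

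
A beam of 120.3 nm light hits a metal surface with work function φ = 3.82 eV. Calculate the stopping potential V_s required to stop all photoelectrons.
6.4863 V

The stopping potential V_s satisfies: eV_s = KE_max

First, find KE_max using Einstein's equation:
E_photon = hc/λ = 10.3063 eV
KE_max = E_photon - φ = 10.3063 - 3.82 = 6.4863 eV

Since eV_s = KE_max:
V_s = KE_max/e = 6.4863 V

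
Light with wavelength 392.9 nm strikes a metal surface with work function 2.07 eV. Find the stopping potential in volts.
1.0856 V

The stopping potential V_s satisfies: eV_s = KE_max

First, find KE_max using Einstein's equation:
E_photon = hc/λ = 3.1556 eV
KE_max = E_photon - φ = 3.1556 - 2.07 = 1.0856 eV

Since eV_s = KE_max:
V_s = KE_max/e = 1.0856 V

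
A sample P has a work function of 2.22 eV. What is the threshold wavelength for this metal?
558.49 nm

The threshold wavelength is when the photon energy equals the work function:
hc/λ₀ = φ

Solving for λ₀:
λ₀ = hc/φ = (6.626×10⁻³⁴ J·s)(3×10⁸ m/s) / (2.22 eV × 1.602×10⁻¹⁹ J/eV)
λ₀ = 558.49 nm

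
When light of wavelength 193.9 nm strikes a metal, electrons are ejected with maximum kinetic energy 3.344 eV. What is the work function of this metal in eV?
3.05 eV

From Einstein's photoelectric equation: KE_max = hf - φ = hc/λ - φ

Rearranging for φ:
φ = hc/λ - KE_max

Calculate photon energy:
E_photon = hc/λ = 6.3942 eV

Therefore:
φ = 6.3942 - 3.344 = 3.05 eV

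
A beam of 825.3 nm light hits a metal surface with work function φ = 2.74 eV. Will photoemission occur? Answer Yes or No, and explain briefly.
No

For photoemission, the photon energy must exceed the work function.

Photon energy: E = hc/λ = 1.5023 eV
Work function: φ = 2.74 eV

Since E_photon (1.5023 eV) < φ (2.74 eV), photoemission will NOT occur.
The threshold wavelength is λ₀ = hc/φ = 452.5 nm.
Since 825.3 nm > 452.5 nm, the photons lack sufficient energy.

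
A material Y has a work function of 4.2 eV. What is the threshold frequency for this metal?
1.0156e+15 Hz

The threshold frequency is when the photon energy equals the work function:
hf₀ = φ

Solving for f₀:
f₀ = φ/h = (4.2 eV × 1.602×10⁻¹⁹ J/eV) / (6.626×10⁻³⁴ J·s)
f₀ = 1.0156e+15 Hz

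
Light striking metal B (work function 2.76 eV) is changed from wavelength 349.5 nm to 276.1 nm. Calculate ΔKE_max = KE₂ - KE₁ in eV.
0.9431 eV

Using Einstein's equation: KE_max = hc/λ - φ

For λ₁ = 349.5 nm:
KE₁ = hc/λ₁ - φ = 3.5475 - 2.76 = 0.7875 eV

For λ₂ = 276.1 nm:
KE₂ = hc/λ₂ - φ = 4.4906 - 2.76 = 1.7306 eV

Change in KE:
ΔKE = KE₂ - KE₁ = 1.7306 - 0.7875 = 0.9431 eV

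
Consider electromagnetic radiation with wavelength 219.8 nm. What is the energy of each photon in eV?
5.6408 eV

Using E = hf = hc/λ:

E = hc/λ = (6.626×10⁻³⁴ J·s)(3×10⁸ m/s) / (219.8×10⁻⁹ m)
E = 5.6408 eV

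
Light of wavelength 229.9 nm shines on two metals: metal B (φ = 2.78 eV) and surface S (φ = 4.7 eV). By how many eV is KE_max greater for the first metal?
1.9200 eV

Using KE_max = hc/λ - φ for each metal:

Photon energy: E = hc/λ = 5.3930 eV

For metal B (φ₁ = 2.78 eV):
KE₁ = E - φ₁ = 5.3930 - 2.78 = 2.6130 eV

For surface S (φ₂ = 4.7 eV):
KE₂ = E - φ₂ = 5.3930 - 4.7 = 0.6930 eV

Difference:
ΔKE = KE₁ - KE₂ = 2.6130 - 0.6930 = 1.9200 eV

Note: The difference equals the difference in work functions: 4.7 - 2.78 = 1.92 eV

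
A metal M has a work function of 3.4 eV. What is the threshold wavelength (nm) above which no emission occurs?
364.66 nm

The threshold wavelength is when the photon energy equals the work function:
hc/λ₀ = φ

Solving for λ₀:
λ₀ = hc/φ = (6.626×10⁻³⁴ J·s)(3×10⁸ m/s) / (3.4 eV × 1.602×10⁻¹⁹ J/eV)
λ₀ = 364.66 nm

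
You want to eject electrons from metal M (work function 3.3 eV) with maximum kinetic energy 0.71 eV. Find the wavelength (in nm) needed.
309.19 nm

From Einstein's equation: KE_max = hc/λ - φ

Rearranging for λ:
hc/λ = KE_max + φ
λ = hc/(KE_max + φ)

Required photon energy:
E_photon = KE_max + φ = 0.71 + 3.3 = 4.01 eV

Required wavelength:
λ = hc/E_photon = (6.626×10⁻³⁴)(3×10⁸) / (4.01 × 1.602×10⁻¹⁹)
λ = 309.19 nm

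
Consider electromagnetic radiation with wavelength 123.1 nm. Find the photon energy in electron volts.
10.0718 eV

Using E = hf = hc/λ:

E = hc/λ = (6.626×10⁻³⁴ J·s)(3×10⁸ m/s) / (123.1×10⁻⁹ m)
E = 10.0718 eV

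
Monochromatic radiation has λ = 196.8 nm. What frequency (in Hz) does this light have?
1.5233e+15 Hz

Using the wave equation: c = fλ

Solving for frequency:
f = c/λ = (3×10⁸ m/s) / (196.8×10⁻⁹ m)
f = 1.5233e+15 Hz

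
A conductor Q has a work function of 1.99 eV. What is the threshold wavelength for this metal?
623.04 nm

The threshold wavelength is when the photon energy equals the work function:
hc/λ₀ = φ

Solving for λ₀:
λ₀ = hc/φ = (6.626×10⁻³⁴ J·s)(3×10⁸ m/s) / (1.99 eV × 1.602×10⁻¹⁹ J/eV)
λ₀ = 623.04 nm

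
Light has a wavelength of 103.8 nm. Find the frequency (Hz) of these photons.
2.8882e+15 Hz

Using the wave equation: c = fλ

Solving for frequency:
f = c/λ = (3×10⁸ m/s) / (103.8×10⁻⁹ m)
f = 2.8882e+15 Hz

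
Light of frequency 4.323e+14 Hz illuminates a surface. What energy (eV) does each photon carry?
1.7878 eV

Using E = hf:

E = hf = (6.626×10⁻³⁴ J·s)(4.323e+14 Hz)
E = 1.7878 eV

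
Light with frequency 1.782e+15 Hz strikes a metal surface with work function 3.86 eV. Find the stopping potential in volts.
3.5098 V

The stopping potential V_s satisfies: eV_s = KE_max

First, find KE_max using Einstein's equation:
E_photon = hf = (6.626×10⁻³⁴ J·s)(1.782e+15 Hz) = 7.3698 eV
KE_max = E_photon - φ = 7.3698 - 3.86 = 3.5098 eV

Since eV_s = KE_max:
V_s = KE_max/e = 3.5098 V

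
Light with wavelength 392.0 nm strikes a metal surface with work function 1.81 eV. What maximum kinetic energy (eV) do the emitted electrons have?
1.3529 eV

Using Einstein's photoelectric equation: KE_max = hf - φ = hc/λ - φ

First, calculate the photon energy:
E_photon = hc/λ = (6.626×10⁻³⁴ J·s)(3×10⁸ m/s) / (392.0×10⁻⁹ m)
E_photon = 3.1629 eV

Then, the maximum kinetic energy:
KE_max = E_photon - φ = 3.1629 eV - 1.81 eV = 1.3529 eV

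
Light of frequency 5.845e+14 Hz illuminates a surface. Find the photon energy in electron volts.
2.4173 eV

Using E = hf:

E = hf = (6.626×10⁻³⁴ J·s)(5.845e+14 Hz)
E = 2.4173 eV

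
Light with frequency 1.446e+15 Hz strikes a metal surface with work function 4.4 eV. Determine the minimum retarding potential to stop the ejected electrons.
1.5802 V

The stopping potential V_s satisfies: eV_s = KE_max

First, find KE_max using Einstein's equation:
E_photon = hf = (6.626×10⁻³⁴ J·s)(1.446e+15 Hz) = 5.9802 eV
KE_max = E_photon - φ = 5.9802 - 4.4 = 1.5802 eV

Since eV_s = KE_max:
V_s = KE_max/e = 1.5802 V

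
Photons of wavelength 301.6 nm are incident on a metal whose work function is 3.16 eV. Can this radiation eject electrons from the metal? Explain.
Yes

For photoemission, the photon energy must exceed the work function.

Photon energy: E = hc/λ = 4.1109 eV
Work function: φ = 3.16 eV

Since E_photon (4.1109 eV) > φ (3.16 eV), photoemission WILL occur.
The threshold wavelength is λ₀ = hc/φ = 392.4 nm.
Since 301.6 nm < 392.4 nm, the light has sufficient energy.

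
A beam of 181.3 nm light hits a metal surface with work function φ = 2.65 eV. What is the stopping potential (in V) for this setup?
4.1886 V

The stopping potential V_s satisfies: eV_s = KE_max

First, find KE_max using Einstein's equation:
E_photon = hc/λ = 6.8386 eV
KE_max = E_photon - φ = 6.8386 - 2.65 = 4.1886 eV

Since eV_s = KE_max:
V_s = KE_max/e = 4.1886 V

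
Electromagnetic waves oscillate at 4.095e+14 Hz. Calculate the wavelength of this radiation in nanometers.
732.09 nm

Using the wave equation: c = fλ

Solving for wavelength:
λ = c/f = (3×10⁸ m/s) / (4.095e+14 Hz)
λ = 732.09 nm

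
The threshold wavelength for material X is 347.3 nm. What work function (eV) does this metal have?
3.57 eV

At the threshold wavelength, photon energy equals work function:
φ = hc/λ₀

Calculating:
φ = (6.626×10⁻³⁴ J·s)(3×10⁸ m/s) / (347.3×10⁻⁹ m)
φ = 3.57 eV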